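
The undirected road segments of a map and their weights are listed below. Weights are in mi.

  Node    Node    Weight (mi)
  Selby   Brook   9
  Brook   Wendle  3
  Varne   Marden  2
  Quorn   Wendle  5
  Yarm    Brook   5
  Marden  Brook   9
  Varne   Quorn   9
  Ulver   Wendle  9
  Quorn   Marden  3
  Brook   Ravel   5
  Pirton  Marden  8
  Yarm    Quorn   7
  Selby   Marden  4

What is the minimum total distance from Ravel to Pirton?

22 mi

Enumerating some paths:
Ravel - Brook - Wendle - Quorn - Marden - Pirton: 5+3+5+3+8 = 24
Ravel - Brook - Yarm - Quorn - Marden - Pirton: 5+5+7+3+8 = 28
Ravel - Brook - Selby - Marden - Pirton: 5+9+4+8 = 26
Ravel - Brook - Marden - Pirton: 5+9+8 = 22
Cheapest is Ravel - Brook - Marden - Pirton at 22 mi.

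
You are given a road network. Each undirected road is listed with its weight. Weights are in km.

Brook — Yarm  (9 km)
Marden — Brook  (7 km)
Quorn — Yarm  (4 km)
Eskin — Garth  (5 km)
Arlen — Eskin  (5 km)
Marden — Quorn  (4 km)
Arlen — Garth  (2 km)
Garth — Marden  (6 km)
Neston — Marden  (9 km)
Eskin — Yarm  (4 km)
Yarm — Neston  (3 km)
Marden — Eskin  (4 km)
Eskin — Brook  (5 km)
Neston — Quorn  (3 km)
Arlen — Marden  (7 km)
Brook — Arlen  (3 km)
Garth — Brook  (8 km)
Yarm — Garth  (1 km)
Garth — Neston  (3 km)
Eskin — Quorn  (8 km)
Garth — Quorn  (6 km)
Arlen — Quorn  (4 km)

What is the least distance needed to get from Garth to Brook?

5 km

Compare a few routes:
Garth → Arlen → Brook: 2+3 = 5
Garth → Brook: 8 = 8
Garth → Yarm → Eskin → Brook: 1+4+5 = 10
Cheapest is Garth → Arlen → Brook at 5 km.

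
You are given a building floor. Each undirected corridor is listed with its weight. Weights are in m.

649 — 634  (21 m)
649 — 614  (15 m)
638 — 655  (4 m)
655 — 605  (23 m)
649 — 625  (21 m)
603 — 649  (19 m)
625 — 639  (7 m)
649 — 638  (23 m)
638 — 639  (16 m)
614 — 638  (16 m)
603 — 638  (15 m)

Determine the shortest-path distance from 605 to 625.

Candidate routes:
605 - 655 - 638 - 639 - 625: 23+4+16+7 = 50
605 - 655 - 638 - 649 - 625: 23+4+23+21 = 71
The minimum is 50 m via 605 - 655 - 638 - 639 - 625.

50 m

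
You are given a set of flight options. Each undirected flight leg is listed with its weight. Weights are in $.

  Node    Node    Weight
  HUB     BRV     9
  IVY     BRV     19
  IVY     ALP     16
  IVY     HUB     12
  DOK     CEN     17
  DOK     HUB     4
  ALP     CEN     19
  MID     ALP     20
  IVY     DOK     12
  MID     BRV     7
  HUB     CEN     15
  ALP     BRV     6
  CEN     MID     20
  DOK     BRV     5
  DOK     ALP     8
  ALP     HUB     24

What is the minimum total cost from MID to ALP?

$13

Shortest distances from MID:
MID: 0
BRV: 7  (via MID)
DOK: 12  (via BRV)
ALP: 13  (via BRV)
Shortest route: MID–BRV–ALP = $13.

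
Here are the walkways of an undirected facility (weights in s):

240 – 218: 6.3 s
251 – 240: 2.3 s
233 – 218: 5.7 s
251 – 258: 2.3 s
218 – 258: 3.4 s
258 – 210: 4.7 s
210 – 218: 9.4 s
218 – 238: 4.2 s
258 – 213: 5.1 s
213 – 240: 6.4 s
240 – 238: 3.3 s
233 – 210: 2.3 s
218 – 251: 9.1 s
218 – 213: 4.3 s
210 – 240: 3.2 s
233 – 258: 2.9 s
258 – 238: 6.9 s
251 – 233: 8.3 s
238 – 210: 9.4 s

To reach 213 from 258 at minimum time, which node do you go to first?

213

Enumerating some paths:
258 - 218 - 213: 3.4+4.3 = 7.7
258 - 213: 5.1 = 5.1
The minimum is 5.1 s via 258 - 213.
So from 258 the first move is to 213.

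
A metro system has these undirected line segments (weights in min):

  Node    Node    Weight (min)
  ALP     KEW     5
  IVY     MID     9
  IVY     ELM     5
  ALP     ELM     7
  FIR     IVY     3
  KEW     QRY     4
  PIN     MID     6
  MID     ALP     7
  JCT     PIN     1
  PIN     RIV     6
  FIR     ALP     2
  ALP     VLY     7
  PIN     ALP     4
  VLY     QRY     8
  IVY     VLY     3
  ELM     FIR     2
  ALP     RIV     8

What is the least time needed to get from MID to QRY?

Enumerating some paths:
MID–PIN–ALP–KEW–QRY: 6+4+5+4 = 19
MID–IVY–VLY–QRY: 9+3+8 = 20
MID–ALP–KEW–QRY: 7+5+4 = 16
Cheapest is MID–ALP–KEW–QRY at 16 min.

16 min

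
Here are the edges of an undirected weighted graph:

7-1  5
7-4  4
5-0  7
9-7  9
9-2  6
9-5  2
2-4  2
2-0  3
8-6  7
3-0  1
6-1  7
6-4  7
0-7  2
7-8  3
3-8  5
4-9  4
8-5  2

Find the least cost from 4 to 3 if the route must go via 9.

13

Best 4 to 9: 4–9 costing 4
Best 9 to 3: 9–5–8–3 costing 9
Total via 9: 4 + 9 = 13.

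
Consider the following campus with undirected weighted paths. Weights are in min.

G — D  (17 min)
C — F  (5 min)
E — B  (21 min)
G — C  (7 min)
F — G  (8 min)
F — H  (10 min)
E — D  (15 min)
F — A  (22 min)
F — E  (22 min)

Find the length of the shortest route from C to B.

48 min

Compare a few routes:
C → F → E → B: 5+22+21 = 48
C → G → F → E → B: 7+8+22+21 = 58
C → G → D → E → B: 7+17+15+21 = 60
Cheapest is C → F → E → B at 48 min.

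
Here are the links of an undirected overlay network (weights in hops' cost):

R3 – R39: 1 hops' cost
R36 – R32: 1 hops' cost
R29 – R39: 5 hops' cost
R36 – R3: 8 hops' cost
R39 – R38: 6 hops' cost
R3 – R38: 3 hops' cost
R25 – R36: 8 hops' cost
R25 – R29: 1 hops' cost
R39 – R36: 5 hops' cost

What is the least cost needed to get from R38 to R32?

10 hops' cost

Compare a few routes:
R38 - R3 - R36 - R32: 3+8+1 = 12
R38 - R3 - R39 - R36 - R32: 3+1+5+1 = 10
Cheapest is R38 - R3 - R39 - R36 - R32 at 10 hops' cost.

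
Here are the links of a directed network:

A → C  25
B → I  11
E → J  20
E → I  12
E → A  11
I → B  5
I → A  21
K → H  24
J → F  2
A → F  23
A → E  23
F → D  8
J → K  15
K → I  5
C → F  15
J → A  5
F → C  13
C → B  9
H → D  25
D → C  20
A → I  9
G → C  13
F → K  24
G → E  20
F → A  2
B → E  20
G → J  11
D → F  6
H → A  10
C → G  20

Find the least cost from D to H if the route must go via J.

89

Shortest D→J: D → F → C → G → J = 50
Best J to H: J → K → H costing 39
Total via J: 50 + 39 = 89.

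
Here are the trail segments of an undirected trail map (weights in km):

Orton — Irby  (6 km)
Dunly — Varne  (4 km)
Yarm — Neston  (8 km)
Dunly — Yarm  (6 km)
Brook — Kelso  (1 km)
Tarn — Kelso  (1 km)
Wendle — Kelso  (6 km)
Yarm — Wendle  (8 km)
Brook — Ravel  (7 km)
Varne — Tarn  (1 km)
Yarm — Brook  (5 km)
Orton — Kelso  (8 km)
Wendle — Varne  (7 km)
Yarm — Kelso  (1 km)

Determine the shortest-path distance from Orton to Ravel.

16 km

Enumerating some paths:
Orton - Kelso - Yarm - Brook - Ravel: 8+1+5+7 = 21
Orton - Kelso - Tarn - Varne - Dunly - Yarm - Brook - Ravel: 8+1+1+4+6+5+7 = 32
Orton - Kelso - Wendle - Yarm - Brook - Ravel: 8+6+8+5+7 = 34
Orton - Kelso - Brook - Ravel: 8+1+7 = 16
Cheapest is Orton - Kelso - Brook - Ravel at 16 km.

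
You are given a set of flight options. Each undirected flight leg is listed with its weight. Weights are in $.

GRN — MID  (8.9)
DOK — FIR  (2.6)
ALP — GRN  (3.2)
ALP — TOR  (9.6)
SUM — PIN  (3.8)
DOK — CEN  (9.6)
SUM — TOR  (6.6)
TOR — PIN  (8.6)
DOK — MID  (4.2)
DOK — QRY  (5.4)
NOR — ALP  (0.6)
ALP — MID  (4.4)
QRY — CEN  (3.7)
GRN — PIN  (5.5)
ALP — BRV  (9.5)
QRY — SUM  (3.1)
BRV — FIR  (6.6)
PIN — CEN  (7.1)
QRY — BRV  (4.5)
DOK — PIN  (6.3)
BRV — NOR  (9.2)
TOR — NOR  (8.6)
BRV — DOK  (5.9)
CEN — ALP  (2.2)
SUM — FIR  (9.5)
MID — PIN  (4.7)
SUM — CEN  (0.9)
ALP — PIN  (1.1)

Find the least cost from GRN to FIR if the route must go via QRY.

$17.1

Best GRN to QRY: GRN–ALP–CEN–QRY costing 9.1
Shortest QRY→FIR: QRY–DOK–FIR = 8
Total via QRY: 9.1 + 8 = $17.1.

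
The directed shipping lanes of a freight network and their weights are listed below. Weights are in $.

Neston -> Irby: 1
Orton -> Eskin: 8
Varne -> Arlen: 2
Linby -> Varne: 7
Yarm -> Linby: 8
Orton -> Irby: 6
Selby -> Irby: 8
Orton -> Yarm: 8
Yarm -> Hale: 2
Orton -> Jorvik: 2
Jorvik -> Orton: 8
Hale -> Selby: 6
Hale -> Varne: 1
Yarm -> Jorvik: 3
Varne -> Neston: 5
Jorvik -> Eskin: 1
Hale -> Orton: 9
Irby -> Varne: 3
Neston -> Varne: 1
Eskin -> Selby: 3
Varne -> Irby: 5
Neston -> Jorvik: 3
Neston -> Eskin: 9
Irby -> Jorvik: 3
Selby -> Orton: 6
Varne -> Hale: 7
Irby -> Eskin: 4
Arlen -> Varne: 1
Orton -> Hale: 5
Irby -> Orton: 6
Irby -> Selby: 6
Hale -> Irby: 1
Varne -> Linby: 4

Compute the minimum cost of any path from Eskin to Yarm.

$17

Shortest distances from Eskin:
Eskin: 0
Selby: 3  (via Eskin)
Orton: 9  (via Selby)
Jorvik: 11  (via Orton)
Irby: 11  (via Selby)
Varne: 14  (via Irby)
Hale: 14  (via Orton)
Arlen: 16  (via Varne)
Yarm: 17  (via Orton)
Shortest route: Eskin–Selby–Orton–Yarm = $17.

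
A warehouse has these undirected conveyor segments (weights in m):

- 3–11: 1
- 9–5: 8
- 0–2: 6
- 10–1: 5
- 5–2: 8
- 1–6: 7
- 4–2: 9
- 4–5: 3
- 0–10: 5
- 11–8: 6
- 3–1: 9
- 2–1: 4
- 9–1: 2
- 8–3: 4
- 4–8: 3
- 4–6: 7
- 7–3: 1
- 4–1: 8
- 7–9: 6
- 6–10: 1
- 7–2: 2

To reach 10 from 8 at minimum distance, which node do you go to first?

4

Compare a few routes:
8 - 4 - 1 - 10: 3+8+5 = 16
8 - 4 - 6 - 10: 3+7+1 = 11
The minimum is 11 m via 8 - 4 - 6 - 10.
So from 8 the first move is to 4.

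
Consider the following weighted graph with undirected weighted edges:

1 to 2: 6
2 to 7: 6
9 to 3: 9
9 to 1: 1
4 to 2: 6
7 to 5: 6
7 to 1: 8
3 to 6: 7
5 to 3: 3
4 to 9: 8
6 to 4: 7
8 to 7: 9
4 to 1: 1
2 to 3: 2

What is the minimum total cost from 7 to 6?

Shortest distances from 7:
7: 0
2: 6  (via 7)
5: 6  (via 7)
1: 8  (via 7)
3: 8  (via 2)
4: 9  (via 1)
8: 9  (via 7)
9: 9  (via 1)
6: 15  (via 3)
Shortest route: 7 → 2 → 3 → 6 = 15.

15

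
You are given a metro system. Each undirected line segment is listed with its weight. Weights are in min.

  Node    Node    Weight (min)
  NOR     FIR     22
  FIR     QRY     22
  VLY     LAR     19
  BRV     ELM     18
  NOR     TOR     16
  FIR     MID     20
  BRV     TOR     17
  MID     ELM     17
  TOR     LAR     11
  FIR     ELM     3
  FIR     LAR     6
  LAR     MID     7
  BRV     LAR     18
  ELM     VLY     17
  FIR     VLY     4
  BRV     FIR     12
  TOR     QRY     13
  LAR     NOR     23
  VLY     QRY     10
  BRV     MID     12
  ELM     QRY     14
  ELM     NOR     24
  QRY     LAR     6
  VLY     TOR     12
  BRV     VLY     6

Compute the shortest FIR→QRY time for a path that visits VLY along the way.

14 min

Shortest FIR→VLY: FIR → VLY = 4
Shortest VLY→QRY: VLY → QRY = 10
Total via VLY: 4 + 10 = 14 min.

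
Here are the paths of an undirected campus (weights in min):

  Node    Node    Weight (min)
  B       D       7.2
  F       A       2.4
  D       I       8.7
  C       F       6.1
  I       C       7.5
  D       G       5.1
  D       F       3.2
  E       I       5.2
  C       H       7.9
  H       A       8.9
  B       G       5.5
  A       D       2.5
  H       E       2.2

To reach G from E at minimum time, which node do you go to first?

Compare a few routes:
E → H → A → D → G: 2.2+8.9+2.5+5.1 = 18.7
E → I → D → G: 5.2+8.7+5.1 = 19
The minimum is 18.7 min via E → H → A → D → G.
So from E the first move is to H.

H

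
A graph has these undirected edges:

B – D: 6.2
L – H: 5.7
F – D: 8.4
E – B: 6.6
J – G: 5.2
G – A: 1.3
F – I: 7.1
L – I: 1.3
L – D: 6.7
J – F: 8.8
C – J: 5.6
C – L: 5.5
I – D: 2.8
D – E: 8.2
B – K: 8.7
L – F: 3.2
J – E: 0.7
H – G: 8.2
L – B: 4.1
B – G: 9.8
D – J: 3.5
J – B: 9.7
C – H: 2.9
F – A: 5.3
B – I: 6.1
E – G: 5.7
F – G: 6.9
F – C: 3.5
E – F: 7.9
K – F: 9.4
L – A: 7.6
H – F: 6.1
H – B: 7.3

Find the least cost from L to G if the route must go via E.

Best L to E: L → I → D → J → E costing 8.3
Shortest E→G: E → G = 5.7
Total via E: 8.3 + 5.7 = 14.

14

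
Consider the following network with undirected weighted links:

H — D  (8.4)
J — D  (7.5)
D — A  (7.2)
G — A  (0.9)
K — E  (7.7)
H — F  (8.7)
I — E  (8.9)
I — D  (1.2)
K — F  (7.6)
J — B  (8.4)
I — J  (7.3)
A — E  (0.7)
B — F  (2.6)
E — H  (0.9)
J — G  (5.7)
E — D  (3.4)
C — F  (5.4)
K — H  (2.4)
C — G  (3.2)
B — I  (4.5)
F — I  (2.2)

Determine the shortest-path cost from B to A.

9.8

Candidate routes:
B - F - I - D - E - A: 2.6+2.2+1.2+3.4+0.7 = 10.1
B - I - D - E - A: 4.5+1.2+3.4+0.7 = 9.8
The minimum is 9.8 via B - I - D - E - A.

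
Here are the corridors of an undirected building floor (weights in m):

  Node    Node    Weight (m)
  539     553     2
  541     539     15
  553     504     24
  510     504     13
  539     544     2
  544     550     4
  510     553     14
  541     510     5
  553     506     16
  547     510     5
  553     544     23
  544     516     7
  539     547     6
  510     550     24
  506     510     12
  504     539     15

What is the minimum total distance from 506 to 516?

27 m

Settle nodes by increasing distance from 506:
506: 0
510: 12  (via 506)
553: 16  (via 506)
541: 17  (via 510)
547: 17  (via 510)
539: 18  (via 553)
544: 20  (via 539)
550: 24  (via 544)
504: 25  (via 510)
516: 27  (via 544)
Shortest route: 506 → 553 → 539 → 544 → 516 = 27 m.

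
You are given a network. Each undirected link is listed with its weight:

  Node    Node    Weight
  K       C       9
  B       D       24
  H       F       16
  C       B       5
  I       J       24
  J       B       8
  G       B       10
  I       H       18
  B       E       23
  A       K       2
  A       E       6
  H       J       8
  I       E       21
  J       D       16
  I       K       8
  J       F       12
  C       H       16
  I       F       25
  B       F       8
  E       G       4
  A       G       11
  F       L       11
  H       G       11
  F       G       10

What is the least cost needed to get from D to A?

Shortest distances from D:
D: 0
J: 16  (via D)
B: 24  (via D)
H: 24  (via J)
F: 28  (via J)
C: 29  (via B)
G: 34  (via B)
E: 38  (via G)
K: 38  (via C)
L: 39  (via F)
A: 40  (via K)
Shortest route: D → B → C → K → A = 40.

40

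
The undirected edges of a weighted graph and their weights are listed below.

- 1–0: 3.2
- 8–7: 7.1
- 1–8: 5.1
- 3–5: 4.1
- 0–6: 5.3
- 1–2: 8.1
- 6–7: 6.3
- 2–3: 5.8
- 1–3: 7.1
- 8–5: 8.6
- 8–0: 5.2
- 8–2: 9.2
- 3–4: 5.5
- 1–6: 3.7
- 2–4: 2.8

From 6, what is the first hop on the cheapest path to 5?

1

Compare a few routes:
6 → 1 → 8 → 5: 3.7+5.1+8.6 = 17.4
6 → 1 → 3 → 5: 3.7+7.1+4.1 = 14.9
The minimum is 14.9 via 6 → 1 → 3 → 5.
So from 6 the first move is to 1.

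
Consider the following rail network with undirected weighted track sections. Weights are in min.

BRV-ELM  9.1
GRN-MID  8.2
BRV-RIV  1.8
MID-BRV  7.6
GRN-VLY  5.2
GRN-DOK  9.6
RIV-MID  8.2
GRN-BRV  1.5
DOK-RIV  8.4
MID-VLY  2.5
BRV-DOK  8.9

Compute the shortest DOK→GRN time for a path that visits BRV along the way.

10.4 min

Shortest DOK→BRV: DOK → BRV = 8.9
Best BRV to GRN: BRV → GRN costing 1.5
Total via BRV: 8.9 + 1.5 = 10.4 min.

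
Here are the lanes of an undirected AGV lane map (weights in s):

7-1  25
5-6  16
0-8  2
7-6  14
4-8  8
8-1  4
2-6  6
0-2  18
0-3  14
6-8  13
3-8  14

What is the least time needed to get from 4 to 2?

27 s

Running Dijkstra from 4:
4: 0
8: 8  (via 4)
0: 10  (via 8)
1: 12  (via 8)
6: 21  (via 8)
3: 22  (via 8)
2: 27  (via 6)
Shortest route: 4 → 8 → 6 → 2 = 27 s.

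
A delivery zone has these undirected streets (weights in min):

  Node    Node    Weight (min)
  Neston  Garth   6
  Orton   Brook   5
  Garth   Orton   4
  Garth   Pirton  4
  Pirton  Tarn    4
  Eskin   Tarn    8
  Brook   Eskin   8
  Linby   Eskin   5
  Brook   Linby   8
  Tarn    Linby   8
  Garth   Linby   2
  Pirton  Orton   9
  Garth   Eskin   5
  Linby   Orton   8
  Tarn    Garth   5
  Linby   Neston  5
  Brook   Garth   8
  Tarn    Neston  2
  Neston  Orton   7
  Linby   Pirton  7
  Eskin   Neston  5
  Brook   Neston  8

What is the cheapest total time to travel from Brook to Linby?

Running Dijkstra from Brook:
Brook: 0
Orton: 5  (via Brook)
Garth: 8  (via Brook)
Neston: 8  (via Brook)
Linby: 8  (via Brook)
Shortest route: Brook–Linby = 8 min.

8 min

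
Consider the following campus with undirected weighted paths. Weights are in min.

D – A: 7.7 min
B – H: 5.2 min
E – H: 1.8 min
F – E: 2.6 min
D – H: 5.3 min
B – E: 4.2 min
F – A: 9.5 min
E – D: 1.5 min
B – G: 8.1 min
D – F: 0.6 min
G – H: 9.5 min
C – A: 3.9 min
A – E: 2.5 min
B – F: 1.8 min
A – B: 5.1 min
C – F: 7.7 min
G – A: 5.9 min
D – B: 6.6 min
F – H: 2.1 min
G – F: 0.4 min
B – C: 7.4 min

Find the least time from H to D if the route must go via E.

Best H to E: H → E costing 1.8
Shortest E→D: E → D = 1.5
Total via E: 1.8 + 1.5 = 3.3 min.

3.3 min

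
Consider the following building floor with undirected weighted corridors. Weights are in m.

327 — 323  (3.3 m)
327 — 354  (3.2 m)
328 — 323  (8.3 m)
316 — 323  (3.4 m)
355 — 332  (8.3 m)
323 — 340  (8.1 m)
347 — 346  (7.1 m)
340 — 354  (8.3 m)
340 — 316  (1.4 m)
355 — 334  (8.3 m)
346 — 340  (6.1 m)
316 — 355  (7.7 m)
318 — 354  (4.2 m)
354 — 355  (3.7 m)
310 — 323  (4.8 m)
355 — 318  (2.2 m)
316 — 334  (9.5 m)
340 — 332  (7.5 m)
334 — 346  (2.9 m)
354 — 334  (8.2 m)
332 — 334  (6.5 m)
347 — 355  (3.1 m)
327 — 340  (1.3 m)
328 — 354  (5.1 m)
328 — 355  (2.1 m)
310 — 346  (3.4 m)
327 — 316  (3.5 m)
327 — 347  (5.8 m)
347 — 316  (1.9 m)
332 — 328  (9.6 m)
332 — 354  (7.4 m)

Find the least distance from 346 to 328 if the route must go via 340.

14.6 m

Shortest 346→340: 346–340 = 6.1
Best 340 to 328: 340–316–347–355–328 costing 8.5
Total via 340: 6.1 + 8.5 = 14.6 m.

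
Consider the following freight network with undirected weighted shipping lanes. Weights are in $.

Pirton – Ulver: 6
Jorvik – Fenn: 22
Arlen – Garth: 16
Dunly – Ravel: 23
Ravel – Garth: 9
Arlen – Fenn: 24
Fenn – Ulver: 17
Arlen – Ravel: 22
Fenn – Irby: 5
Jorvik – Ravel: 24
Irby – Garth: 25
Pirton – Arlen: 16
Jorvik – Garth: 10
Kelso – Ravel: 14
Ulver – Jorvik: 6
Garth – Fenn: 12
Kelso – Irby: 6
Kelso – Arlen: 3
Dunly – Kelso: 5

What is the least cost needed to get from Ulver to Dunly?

$30

Shortest distances from Ulver:
Ulver: 0
Jorvik: 6  (via Ulver)
Pirton: 6  (via Ulver)
Garth: 16  (via Jorvik)
Fenn: 17  (via Ulver)
Irby: 22  (via Fenn)
Arlen: 22  (via Pirton)
Kelso: 25  (via Arlen)
Ravel: 25  (via Garth)
Dunly: 30  (via Kelso)
Shortest route: Ulver–Pirton–Arlen–Kelso–Dunly = $30.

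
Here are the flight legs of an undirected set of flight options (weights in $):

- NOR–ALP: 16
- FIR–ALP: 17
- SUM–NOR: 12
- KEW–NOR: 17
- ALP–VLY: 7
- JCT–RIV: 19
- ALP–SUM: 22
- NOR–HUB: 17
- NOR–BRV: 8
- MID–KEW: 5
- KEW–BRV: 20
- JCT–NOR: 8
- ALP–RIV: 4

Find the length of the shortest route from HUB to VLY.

Compare a few routes:
HUB → NOR → ALP → VLY: 17+16+7 = 40
HUB → NOR → JCT → RIV → ALP → VLY: 17+8+19+4+7 = 55
The minimum is $40 via HUB → NOR → ALP → VLY.

$40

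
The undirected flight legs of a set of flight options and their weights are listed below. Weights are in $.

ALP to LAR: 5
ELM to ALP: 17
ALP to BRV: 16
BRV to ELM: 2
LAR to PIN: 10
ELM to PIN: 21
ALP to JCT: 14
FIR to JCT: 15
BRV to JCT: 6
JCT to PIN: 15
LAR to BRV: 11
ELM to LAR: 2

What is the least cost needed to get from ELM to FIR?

Enumerating some paths:
ELM → LAR → BRV → JCT → FIR: 2+11+6+15 = 34
ELM → BRV → JCT → FIR: 2+6+15 = 23
The minimum is $23 via ELM → BRV → JCT → FIR.

$23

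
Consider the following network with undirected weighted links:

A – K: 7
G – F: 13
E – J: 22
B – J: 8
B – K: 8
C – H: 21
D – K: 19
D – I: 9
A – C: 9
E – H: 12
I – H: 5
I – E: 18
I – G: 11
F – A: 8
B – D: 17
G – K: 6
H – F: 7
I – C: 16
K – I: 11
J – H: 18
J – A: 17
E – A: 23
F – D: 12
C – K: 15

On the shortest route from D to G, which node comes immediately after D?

Compare a few routes:
D → I → G: 9+11 = 20
D → K → G: 19+6 = 25
The minimum is 20 via D → I → G.
So from D the first move is to I.

I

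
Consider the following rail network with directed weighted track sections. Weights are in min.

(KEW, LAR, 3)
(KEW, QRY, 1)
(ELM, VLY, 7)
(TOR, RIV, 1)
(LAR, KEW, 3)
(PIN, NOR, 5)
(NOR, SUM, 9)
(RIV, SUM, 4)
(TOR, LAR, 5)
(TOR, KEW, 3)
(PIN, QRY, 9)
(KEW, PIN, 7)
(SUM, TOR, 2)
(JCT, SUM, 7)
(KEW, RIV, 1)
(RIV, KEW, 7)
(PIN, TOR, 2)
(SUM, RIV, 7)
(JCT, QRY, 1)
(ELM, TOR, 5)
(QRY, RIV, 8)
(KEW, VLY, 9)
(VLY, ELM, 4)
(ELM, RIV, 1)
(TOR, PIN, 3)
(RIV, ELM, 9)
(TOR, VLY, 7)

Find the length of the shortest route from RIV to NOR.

Shortest distances from RIV:
RIV: 0
SUM: 4  (via RIV)
TOR: 6  (via SUM)
KEW: 7  (via RIV)
QRY: 8  (via KEW)
ELM: 9  (via RIV)
PIN: 9  (via TOR)
LAR: 10  (via KEW)
VLY: 13  (via TOR)
NOR: 14  (via PIN)
Shortest route: RIV → SUM → TOR → PIN → NOR = 14 min.

14 min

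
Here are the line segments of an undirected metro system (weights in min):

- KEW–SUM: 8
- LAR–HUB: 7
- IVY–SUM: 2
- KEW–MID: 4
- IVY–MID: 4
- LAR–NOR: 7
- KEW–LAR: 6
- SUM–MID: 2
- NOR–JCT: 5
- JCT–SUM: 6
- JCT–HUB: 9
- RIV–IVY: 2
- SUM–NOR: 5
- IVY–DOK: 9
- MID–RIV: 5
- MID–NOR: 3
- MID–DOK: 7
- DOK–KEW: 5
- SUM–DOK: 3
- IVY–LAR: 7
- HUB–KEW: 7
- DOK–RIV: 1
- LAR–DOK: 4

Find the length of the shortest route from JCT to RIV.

10 min

Enumerating some paths:
JCT → SUM → IVY → RIV: 6+2+2 = 10
JCT → SUM → MID → RIV: 6+2+5 = 13
JCT → NOR → MID → RIV: 5+3+5 = 13
The minimum is 10 min via JCT → SUM → IVY → RIV.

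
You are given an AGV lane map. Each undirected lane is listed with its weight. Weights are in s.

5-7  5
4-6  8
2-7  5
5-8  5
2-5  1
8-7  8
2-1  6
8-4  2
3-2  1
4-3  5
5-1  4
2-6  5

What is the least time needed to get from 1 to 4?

Candidate routes:
1–2–3–4: 6+1+5 = 12
1–5–2–3–4: 4+1+1+5 = 11
The minimum is 11 s via 1–5–2–3–4.

11 s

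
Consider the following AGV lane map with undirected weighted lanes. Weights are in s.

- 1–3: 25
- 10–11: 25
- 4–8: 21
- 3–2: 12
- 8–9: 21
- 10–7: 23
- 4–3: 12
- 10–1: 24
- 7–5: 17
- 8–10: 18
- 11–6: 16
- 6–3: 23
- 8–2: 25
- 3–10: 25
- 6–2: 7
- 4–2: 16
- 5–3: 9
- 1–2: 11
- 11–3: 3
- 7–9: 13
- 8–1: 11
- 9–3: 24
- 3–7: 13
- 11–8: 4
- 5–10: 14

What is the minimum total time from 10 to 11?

22 s

Shortest distances from 10:
10: 0
5: 14  (via 10)
8: 18  (via 10)
11: 22  (via 8)
Shortest route: 10–8–11 = 22 s.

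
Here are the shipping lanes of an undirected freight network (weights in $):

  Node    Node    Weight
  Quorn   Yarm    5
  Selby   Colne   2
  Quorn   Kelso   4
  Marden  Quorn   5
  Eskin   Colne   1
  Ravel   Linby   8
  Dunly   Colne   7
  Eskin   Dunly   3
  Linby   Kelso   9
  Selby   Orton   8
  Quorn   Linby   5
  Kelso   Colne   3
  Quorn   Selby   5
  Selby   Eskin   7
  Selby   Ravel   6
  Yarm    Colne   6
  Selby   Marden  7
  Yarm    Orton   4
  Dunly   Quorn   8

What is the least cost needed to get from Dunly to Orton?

Running Dijkstra from Dunly:
Dunly: 0
Eskin: 3  (via Dunly)
Colne: 4  (via Eskin)
Selby: 6  (via Colne)
Kelso: 7  (via Colne)
Quorn: 8  (via Dunly)
Yarm: 10  (via Colne)
Ravel: 12  (via Selby)
Linby: 13  (via Quorn)
Marden: 13  (via Selby)
Orton: 14  (via Selby)
Shortest route: Dunly → Eskin → Colne → Selby → Orton = $14.

$14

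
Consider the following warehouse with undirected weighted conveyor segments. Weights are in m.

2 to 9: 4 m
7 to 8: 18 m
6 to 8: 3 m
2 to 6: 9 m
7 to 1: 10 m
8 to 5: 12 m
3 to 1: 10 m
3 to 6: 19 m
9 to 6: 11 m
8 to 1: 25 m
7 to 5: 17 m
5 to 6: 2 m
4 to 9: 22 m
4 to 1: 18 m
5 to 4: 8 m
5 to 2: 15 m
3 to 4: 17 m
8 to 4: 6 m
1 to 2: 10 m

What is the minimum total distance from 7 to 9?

Candidate routes:
7 → 1 → 2 → 9: 10+10+4 = 24
7 → 8 → 6 → 9: 18+3+11 = 32
7 → 5 → 6 → 9: 17+2+11 = 30
The minimum is 24 m via 7 → 1 → 2 → 9.

24 m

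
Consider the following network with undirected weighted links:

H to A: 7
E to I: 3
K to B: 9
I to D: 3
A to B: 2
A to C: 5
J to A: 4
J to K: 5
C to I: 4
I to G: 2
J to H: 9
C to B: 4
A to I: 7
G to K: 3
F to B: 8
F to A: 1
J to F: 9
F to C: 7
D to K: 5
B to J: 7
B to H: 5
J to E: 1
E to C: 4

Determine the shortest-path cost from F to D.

Running Dijkstra from F:
F: 0
A: 1  (via F)
B: 3  (via A)
J: 5  (via A)
C: 6  (via A)
E: 6  (via J)
H: 8  (via A)
I: 8  (via A)
G: 10  (via I)
K: 10  (via J)
D: 11  (via I)
Shortest route: F–A–I–D = 11.

11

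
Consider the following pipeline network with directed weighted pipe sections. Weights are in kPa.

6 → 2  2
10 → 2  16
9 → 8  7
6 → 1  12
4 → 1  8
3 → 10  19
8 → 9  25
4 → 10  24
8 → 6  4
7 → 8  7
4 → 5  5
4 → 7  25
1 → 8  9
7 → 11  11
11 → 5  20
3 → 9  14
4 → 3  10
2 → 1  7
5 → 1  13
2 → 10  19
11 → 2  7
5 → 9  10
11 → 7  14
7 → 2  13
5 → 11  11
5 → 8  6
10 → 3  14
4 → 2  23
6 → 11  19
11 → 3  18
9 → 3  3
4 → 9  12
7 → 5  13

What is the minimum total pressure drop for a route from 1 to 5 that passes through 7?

Best 1 to 7: 1 → 8 → 6 → 11 → 7 costing 46
Shortest 7→5: 7 → 5 = 13
Total via 7: 46 + 13 = 59 kPa.

59 kPa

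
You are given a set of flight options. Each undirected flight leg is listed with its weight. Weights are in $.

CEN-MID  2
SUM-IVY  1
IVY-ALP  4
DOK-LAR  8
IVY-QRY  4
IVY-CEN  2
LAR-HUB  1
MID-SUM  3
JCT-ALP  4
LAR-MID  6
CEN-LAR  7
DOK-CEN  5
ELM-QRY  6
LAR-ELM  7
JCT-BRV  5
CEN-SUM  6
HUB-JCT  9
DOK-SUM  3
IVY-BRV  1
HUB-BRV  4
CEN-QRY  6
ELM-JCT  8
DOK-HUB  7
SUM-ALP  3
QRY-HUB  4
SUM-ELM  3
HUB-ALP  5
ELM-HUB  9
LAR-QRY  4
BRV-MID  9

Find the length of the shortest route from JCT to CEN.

Running Dijkstra from JCT:
JCT: 0
ALP: 4  (via JCT)
BRV: 5  (via JCT)
IVY: 6  (via BRV)
SUM: 7  (via ALP)
CEN: 8  (via IVY)
Shortest route: JCT → BRV → IVY → CEN = $8.

$8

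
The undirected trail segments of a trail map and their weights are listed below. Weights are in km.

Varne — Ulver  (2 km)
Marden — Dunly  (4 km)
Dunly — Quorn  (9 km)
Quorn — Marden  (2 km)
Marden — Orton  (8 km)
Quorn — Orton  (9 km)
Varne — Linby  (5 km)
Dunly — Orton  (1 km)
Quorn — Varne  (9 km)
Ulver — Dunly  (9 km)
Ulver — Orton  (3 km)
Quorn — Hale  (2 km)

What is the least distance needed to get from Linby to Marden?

Shortest distances from Linby:
Linby: 0
Varne: 5  (via Linby)
Ulver: 7  (via Varne)
Orton: 10  (via Ulver)
Dunly: 11  (via Orton)
Quorn: 14  (via Varne)
Marden: 15  (via Dunly)
Shortest route: Linby → Varne → Ulver → Orton → Dunly → Marden = 15 km.

15 km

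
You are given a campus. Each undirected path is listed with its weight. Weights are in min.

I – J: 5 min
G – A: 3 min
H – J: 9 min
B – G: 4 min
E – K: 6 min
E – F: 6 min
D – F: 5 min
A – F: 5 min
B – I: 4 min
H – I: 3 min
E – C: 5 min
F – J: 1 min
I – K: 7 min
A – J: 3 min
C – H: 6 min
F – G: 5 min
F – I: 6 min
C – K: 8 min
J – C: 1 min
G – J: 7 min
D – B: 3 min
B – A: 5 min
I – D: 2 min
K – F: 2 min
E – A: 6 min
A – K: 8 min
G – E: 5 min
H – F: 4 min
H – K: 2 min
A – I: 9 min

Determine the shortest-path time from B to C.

Shortest distances from B:
B: 0
D: 3  (via B)
G: 4  (via B)
I: 4  (via B)
A: 5  (via B)
H: 7  (via I)
F: 8  (via D)
J: 8  (via A)
C: 9  (via J)
Shortest route: B → A → J → C = 9 min.

9 min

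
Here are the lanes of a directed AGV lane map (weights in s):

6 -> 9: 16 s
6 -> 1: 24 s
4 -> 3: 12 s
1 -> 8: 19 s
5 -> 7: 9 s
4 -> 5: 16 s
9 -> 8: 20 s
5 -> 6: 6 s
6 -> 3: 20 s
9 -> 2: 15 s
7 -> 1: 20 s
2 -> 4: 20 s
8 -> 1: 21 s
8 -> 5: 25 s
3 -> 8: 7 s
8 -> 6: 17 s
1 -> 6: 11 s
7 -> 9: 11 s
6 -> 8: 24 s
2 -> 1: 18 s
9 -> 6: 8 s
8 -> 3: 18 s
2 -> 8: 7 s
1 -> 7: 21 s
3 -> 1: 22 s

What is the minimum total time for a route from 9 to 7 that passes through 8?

54 s

Best 9 to 8: 9–8 costing 20
Shortest 8→7: 8–5–7 = 34
Total via 8: 20 + 34 = 54 s.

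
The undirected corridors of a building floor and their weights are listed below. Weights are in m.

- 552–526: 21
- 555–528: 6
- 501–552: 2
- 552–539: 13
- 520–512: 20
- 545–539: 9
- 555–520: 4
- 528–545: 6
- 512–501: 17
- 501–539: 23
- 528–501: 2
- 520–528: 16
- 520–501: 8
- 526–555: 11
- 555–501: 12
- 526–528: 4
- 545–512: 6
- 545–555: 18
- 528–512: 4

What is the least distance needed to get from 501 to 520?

8 m

Shortest distances from 501:
501: 0
528: 2  (via 501)
552: 2  (via 501)
526: 6  (via 528)
512: 6  (via 528)
520: 8  (via 501)
Shortest route: 501–520 = 8 m.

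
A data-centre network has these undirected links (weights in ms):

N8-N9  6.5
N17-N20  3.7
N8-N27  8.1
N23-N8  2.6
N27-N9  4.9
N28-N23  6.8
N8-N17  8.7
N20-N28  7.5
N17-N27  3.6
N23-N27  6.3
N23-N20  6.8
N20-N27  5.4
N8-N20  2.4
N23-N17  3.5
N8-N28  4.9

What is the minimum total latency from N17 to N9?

8.5 ms

Candidate routes:
N17–N27–N9: 3.6+4.9 = 8.5
N17–N20–N8–N9: 3.7+2.4+6.5 = 12.6
Cheapest is N17–N27–N9 at 8.5 ms.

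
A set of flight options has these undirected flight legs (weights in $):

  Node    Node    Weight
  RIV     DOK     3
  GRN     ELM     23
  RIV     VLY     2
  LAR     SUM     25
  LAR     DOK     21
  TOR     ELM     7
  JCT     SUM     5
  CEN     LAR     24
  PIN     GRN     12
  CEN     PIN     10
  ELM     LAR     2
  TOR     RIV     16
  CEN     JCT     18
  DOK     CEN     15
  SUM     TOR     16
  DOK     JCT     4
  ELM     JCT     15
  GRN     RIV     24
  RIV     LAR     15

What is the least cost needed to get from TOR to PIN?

$42

Enumerating some paths:
TOR → ELM → LAR → CEN → PIN: 7+2+24+10 = 43
TOR → RIV → DOK → CEN → PIN: 16+3+15+10 = 44
TOR → ELM → GRN → PIN: 7+23+12 = 42
Cheapest is TOR → ELM → GRN → PIN at $42.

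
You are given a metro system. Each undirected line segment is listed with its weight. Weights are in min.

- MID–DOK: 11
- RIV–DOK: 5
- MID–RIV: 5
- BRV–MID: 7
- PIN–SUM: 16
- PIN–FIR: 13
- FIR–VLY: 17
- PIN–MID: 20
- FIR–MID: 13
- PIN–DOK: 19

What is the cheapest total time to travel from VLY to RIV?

35 min

Running Dijkstra from VLY:
VLY: 0
FIR: 17  (via VLY)
MID: 30  (via FIR)
PIN: 30  (via FIR)
RIV: 35  (via MID)
Shortest route: VLY–FIR–MID–RIV = 35 min.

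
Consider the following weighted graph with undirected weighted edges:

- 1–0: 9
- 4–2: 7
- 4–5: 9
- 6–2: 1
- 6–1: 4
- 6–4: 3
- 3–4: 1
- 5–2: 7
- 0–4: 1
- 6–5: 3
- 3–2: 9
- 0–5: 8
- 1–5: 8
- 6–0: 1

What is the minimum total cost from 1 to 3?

Settle nodes by increasing distance from 1:
1: 0
6: 4  (via 1)
0: 5  (via 6)
2: 5  (via 6)
4: 6  (via 0)
3: 7  (via 4)
Shortest route: 1 → 6 → 0 → 4 → 3 = 7.

7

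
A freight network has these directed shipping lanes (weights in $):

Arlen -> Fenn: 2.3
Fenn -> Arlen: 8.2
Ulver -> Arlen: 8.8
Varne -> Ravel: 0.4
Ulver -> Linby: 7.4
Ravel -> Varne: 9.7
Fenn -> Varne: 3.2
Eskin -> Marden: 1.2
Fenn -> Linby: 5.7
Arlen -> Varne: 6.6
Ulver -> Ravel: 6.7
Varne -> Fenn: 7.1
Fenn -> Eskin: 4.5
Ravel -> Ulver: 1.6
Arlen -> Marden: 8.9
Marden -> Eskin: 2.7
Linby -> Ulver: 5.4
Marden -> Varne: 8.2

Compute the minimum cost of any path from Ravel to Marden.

Candidate routes:
Ravel → Ulver → Arlen → Fenn → Eskin → Marden: 1.6+8.8+2.3+4.5+1.2 = 18.4
Ravel → Varne → Fenn → Eskin → Marden: 9.7+7.1+4.5+1.2 = 22.5
Ravel → Ulver → Arlen → Marden: 1.6+8.8+8.9 = 19.3
Cheapest is Ravel → Ulver → Arlen → Fenn → Eskin → Marden at $18.4.

$18.4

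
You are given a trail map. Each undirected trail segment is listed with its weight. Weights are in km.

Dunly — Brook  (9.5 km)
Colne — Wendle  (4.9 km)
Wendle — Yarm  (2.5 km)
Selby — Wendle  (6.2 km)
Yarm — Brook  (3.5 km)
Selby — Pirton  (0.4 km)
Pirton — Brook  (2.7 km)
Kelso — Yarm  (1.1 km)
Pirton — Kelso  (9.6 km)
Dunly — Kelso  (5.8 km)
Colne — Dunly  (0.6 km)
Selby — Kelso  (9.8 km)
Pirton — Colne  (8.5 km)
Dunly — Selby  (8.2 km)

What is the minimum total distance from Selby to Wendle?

6.2 km

Settle nodes by increasing distance from Selby:
Selby: 0
Pirton: 0.4  (via Selby)
Brook: 3.1  (via Pirton)
Wendle: 6.2  (via Selby)
Shortest route: Selby → Wendle = 6.2 km.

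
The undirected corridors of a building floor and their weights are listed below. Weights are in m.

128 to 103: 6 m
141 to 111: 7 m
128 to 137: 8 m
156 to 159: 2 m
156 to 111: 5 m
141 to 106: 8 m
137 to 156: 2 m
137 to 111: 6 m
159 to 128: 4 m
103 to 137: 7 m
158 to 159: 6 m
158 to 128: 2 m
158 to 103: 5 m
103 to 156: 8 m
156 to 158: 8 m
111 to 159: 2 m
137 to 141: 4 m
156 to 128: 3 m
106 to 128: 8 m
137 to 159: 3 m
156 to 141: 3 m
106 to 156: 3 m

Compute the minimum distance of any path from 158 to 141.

8 m

Settle nodes by increasing distance from 158:
158: 0
128: 2  (via 158)
103: 5  (via 158)
156: 5  (via 128)
159: 6  (via 158)
137: 7  (via 156)
106: 8  (via 156)
141: 8  (via 156)
Shortest route: 158 → 128 → 156 → 141 = 8 m.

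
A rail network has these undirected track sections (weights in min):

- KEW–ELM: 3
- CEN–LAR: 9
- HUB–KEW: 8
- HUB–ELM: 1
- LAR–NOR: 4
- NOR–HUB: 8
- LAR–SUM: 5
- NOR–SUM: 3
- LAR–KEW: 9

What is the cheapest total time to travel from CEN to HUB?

Compare a few routes:
CEN - LAR - NOR - HUB: 9+4+8 = 21
CEN - LAR - KEW - ELM - HUB: 9+9+3+1 = 22
The minimum is 21 min via CEN - LAR - NOR - HUB.

21 min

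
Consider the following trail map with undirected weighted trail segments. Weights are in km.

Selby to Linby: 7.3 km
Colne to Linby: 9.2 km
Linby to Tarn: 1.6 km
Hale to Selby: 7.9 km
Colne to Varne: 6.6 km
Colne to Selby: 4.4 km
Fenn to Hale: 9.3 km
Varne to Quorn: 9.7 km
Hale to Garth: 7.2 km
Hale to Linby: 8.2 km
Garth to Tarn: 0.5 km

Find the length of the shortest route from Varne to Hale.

18.9 km

Shortest distances from Varne:
Varne: 0
Colne: 6.6  (via Varne)
Quorn: 9.7  (via Varne)
Selby: 11  (via Colne)
Linby: 15.8  (via Colne)
Tarn: 17.4  (via Linby)
Garth: 17.9  (via Tarn)
Hale: 18.9  (via Selby)
Shortest route: Varne → Colne → Selby → Hale = 18.9 km.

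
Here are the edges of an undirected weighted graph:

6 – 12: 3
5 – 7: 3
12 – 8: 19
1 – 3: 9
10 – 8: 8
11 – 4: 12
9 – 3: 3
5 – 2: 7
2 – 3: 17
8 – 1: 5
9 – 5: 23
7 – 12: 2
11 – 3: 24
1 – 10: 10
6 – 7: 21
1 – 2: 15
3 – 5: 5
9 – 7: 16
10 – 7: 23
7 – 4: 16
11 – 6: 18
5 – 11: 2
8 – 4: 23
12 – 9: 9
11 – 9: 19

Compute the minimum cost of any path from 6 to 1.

22

Candidate routes:
6 - 12 - 8 - 1: 3+19+5 = 27
6 - 12 - 9 - 3 - 1: 3+9+3+9 = 24
6 - 12 - 7 - 5 - 3 - 1: 3+2+3+5+9 = 22
The minimum is 22 via 6 - 12 - 7 - 5 - 3 - 1.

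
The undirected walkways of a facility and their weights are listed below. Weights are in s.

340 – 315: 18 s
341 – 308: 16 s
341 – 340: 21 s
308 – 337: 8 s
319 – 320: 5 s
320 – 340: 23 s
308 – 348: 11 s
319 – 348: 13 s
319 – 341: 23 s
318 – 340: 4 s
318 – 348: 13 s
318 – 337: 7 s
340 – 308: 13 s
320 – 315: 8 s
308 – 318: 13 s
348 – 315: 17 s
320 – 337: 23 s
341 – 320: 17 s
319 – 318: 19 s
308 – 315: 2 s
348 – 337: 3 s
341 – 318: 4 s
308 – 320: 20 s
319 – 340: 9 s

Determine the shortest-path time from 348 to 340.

Settle nodes by increasing distance from 348:
348: 0
337: 3  (via 348)
318: 10  (via 337)
308: 11  (via 348)
315: 13  (via 308)
319: 13  (via 348)
340: 14  (via 318)
Shortest route: 348 → 337 → 318 → 340 = 14 s.

14 s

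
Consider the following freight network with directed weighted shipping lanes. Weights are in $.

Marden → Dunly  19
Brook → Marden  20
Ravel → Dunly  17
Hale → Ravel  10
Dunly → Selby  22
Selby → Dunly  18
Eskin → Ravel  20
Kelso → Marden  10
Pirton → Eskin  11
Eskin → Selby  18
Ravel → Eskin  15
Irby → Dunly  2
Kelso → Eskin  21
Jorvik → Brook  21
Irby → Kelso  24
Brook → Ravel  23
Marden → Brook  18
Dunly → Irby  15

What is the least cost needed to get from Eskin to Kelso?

$75

Enumerating some paths:
Eskin - Ravel - Dunly - Irby - Kelso: 20+17+15+24 = 76
Eskin - Selby - Dunly - Irby - Kelso: 18+18+15+24 = 75
Cheapest is Eskin - Selby - Dunly - Irby - Kelso at $75.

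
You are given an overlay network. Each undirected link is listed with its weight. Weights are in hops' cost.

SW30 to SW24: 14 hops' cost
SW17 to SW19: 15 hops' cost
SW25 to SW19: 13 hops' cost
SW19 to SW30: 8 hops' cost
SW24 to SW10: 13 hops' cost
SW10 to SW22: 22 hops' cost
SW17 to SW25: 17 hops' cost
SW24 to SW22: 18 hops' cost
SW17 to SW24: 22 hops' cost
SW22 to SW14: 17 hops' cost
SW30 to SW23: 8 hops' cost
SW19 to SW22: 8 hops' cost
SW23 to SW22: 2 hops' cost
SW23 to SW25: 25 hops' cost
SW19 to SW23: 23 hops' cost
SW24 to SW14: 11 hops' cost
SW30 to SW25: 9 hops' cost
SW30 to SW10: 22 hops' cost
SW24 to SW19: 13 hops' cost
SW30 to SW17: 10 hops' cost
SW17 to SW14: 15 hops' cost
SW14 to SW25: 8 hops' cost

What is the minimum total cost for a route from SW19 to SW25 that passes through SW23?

27 hops' cost

Best SW19 to SW23: SW19–SW22–SW23 costing 10
Best SW23 to SW25: SW23–SW30–SW25 costing 17
Total via SW23: 10 + 17 = 27 hops' cost.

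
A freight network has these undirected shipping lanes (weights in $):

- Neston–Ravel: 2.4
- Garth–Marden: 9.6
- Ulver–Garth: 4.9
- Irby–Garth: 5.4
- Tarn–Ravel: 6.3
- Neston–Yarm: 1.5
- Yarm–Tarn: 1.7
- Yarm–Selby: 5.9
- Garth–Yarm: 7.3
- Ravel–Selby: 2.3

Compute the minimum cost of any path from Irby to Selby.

Enumerating some paths:
Irby–Garth–Yarm–Selby: 5.4+7.3+5.9 = 18.6
Irby–Garth–Yarm–Neston–Ravel–Selby: 5.4+7.3+1.5+2.4+2.3 = 18.9
Irby–Garth–Yarm–Tarn–Ravel–Selby: 5.4+7.3+1.7+6.3+2.3 = 23
Cheapest is Irby–Garth–Yarm–Selby at $18.6.

$18.6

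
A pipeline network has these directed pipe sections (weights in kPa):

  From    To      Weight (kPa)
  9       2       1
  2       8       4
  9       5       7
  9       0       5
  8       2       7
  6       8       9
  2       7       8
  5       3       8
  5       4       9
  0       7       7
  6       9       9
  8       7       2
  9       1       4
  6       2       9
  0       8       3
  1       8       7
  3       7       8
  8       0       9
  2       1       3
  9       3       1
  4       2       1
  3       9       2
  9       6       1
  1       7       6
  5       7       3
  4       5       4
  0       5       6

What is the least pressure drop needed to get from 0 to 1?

13 kPa

Enumerating some paths:
0 → 5 → 3 → 9 → 2 → 1: 6+8+2+1+3 = 20
0 → 8 → 2 → 1: 3+7+3 = 13
0 → 5 → 4 → 2 → 1: 6+9+1+3 = 19
The minimum is 13 kPa via 0 → 8 → 2 → 1.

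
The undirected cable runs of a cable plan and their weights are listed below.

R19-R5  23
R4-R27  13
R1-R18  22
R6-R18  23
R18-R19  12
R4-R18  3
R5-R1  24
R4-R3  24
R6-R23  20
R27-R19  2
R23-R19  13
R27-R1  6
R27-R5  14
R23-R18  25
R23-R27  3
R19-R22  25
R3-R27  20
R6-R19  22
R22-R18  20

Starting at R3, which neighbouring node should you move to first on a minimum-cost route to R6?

R27

Enumerating some paths:
R3–R27–R23–R6: 20+3+20 = 43
R3–R27–R19–R6: 20+2+22 = 44
R3–R27–R19–R23–R6: 20+2+13+20 = 55
R3–R4–R18–R6: 24+3+23 = 50
The minimum is 43 via R3–R27–R23–R6.
So from R3 the first move is to R27.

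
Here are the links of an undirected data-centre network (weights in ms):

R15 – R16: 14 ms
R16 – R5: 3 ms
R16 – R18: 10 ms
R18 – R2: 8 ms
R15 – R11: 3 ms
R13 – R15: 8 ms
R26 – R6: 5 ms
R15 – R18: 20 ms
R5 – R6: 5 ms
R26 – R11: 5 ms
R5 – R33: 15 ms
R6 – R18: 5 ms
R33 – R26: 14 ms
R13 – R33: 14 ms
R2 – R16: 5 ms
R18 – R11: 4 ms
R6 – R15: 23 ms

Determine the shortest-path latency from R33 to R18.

Settle nodes by increasing distance from R33:
R33: 0
R26: 14  (via R33)
R13: 14  (via R33)
R5: 15  (via R33)
R16: 18  (via R5)
R11: 19  (via R26)
R6: 19  (via R26)
R15: 22  (via R13)
R18: 23  (via R11)
Shortest route: R33 → R26 → R11 → R18 = 23 ms.

23 ms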